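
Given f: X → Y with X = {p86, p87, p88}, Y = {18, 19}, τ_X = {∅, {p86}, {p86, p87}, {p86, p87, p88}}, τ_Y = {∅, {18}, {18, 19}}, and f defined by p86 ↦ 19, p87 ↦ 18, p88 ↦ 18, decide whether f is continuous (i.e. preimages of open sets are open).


f is NOT continuous.

Compute f^{-1}(U) for each U ∈ τ_Y:
  U = ∅: f^{-1}(U) = ∅ ∈ τ_X ✓.
  U = {18}: f^{-1}(U) = {p87, p88} ∉ τ_X ✗.
  U = {18, 19}: f^{-1}(U) = {p86, p87, p88} ∈ τ_X ✓.
Found U = {18} with f^{-1}(U) = {p87, p88} not in τ_X. Therefore f is NOT continuous.


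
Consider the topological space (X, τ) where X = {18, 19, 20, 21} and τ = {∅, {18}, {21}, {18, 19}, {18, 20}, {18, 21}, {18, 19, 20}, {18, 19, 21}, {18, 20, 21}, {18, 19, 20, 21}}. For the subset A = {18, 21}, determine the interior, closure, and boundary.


int(A) = {18, 21}, cl(A) = {18, 19, 20, 21}, ∂A = {19, 20}.

Closed sets in (X, τ) are complements of opens:
  closed(X, τ) = {∅, {19}, {20}, {21}, {19, 20}, {19, 21}, {20, 21}, {18, 19, 20}, {19, 20, 21}, {18, 19, 20, 21}}.
int(A) = ⋃ {U ∈ τ : U ⊆ A}. Opens contained in A: ∅, {18}, {21}, {18, 21}.
Taking the union of these: int(A) = {18, 21}.
cl(A) = ⋂ {C closed : A ⊆ C}. Closed sets containing A: {18, 19, 20, 21}.
Intersecting these: cl(A) = {18, 19, 20, 21}.
∂A = cl(A) ∖ int(A) = {18, 19, 20, 21} ∖ {18, 21} = {19, 20}.


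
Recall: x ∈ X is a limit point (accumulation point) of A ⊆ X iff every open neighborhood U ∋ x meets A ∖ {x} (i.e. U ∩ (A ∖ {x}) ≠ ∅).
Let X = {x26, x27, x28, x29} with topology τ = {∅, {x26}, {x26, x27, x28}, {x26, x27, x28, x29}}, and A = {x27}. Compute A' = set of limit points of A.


A' = {x28, x29}

For each x ∈ X, list the open sets U ∈ τ with x ∈ U, then check whether U ∩ (A ∖ {x}) ≠ ∅ for every such U.
  x = x26: open {x26} ∋ x has {x26} ∩ (A ∖ {x26}) = ∅, so x is NOT a limit point.
  x = x27: open {x26, x27, x28} ∋ x has {x26, x27, x28} ∩ (A ∖ {x27}) = ∅, so x is NOT a limit point.
  x = x28: opens ∋ x are {x26, x27, x28}, {x26, x27, x28, x29}; each meets A ∖ {x28}, so x IS a limit point.
  x = x29: opens ∋ x are {x26, x27, x28, x29}; each meets A ∖ {x29}, so x IS a limit point.
Collecting: A' = {x28, x29}.


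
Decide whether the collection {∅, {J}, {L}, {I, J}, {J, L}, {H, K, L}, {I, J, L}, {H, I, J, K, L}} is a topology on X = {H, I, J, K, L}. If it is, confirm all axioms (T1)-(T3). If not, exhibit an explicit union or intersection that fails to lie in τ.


τ is NOT a topology on X.

Axiom (T1): ∅ ∈ τ? Yes; X ∈ τ? Yes.
Axiom (T2/T3): check pairwise unions and intersections of members of τ.
Counterexample for (T2): {J} ∪ {H, K, L} = {H, J, K, L} ∉ τ. Therefore τ is NOT a topology.


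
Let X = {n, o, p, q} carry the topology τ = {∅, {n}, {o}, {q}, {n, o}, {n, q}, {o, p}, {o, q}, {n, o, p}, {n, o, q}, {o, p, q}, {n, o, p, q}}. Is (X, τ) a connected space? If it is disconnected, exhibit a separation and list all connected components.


(X, τ) is disconnected; components = [{n}, {q}, {o, p}].

Find clopen sets (U ∈ τ with X ∖ U ∈ τ):
  U = ∅, X ∖ U = {n, o, p, q} — both open, so U is clopen.
  U = {n}, X ∖ U = {o, p, q} — both open, so U is clopen.
  U = {q}, X ∖ U = {n, o, p} — both open, so U is clopen.
  U = {n, q}, X ∖ U = {o, p} — both open, so U is clopen.
  U = {o, p}, X ∖ U = {n, q} — both open, so U is clopen.
  U = {n, o, p}, X ∖ U = {q} — both open, so U is clopen.
  U = {o, p, q}, X ∖ U = {n} — both open, so U is clopen.
  U = {n, o, p, q}, X ∖ U = ∅ — both open, so U is clopen.
Nontrivial clopen(s) exist: e.g. {q}. So (X, τ) is disconnected.
Compute connected components by grouping points that agree on all clopens:
  component: {n}
  component: {q}
  component: {o, p}


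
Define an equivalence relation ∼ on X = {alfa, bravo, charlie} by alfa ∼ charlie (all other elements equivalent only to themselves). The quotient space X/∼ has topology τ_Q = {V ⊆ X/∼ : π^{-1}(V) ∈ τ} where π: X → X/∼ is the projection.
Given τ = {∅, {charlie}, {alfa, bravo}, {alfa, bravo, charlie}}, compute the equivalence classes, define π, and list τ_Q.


X/∼ = {[alfa=charlie], [bravo]}; |τ_Q| = 2.

Equivalence classes: [alfa=charlie], [bravo].
Quotient map π: X → X/∼ sends alfa ↦ [alfa=charlie], bravo ↦ [bravo], charlie ↦ [alfa=charlie].
For each subset V ⊆ X/∼, compute π^{-1}(V) ⊆ X and check whether π^{-1}(V) ∈ τ. V is open in τ_Q iff π^{-1}(V) ∈ τ.
  V = {}: π^{-1}(V) = ∅ ∈ τ ✓.
  V = {[alfa=charlie]}: π^{-1}(V) = {alfa, charlie} ∉ τ ✗.
  V = {[bravo]}: π^{-1}(V) = {bravo} ∉ τ ✗.
  V = {[alfa=charlie], [bravo]}: π^{-1}(V) = {alfa, bravo, charlie} ∈ τ ✓.
Open sets in the quotient: τ_Q = {{}, {[alfa=charlie], [bravo]}} (2 elements).


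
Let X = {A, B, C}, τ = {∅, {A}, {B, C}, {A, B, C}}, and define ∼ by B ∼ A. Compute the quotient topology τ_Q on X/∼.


X/∼ = {[A=B], [C]}; |τ_Q| = 2.

Equivalence classes: [A=B], [C].
Quotient map π: X → X/∼ sends A ↦ [A=B], B ↦ [A=B], C ↦ [C].
For each subset V ⊆ X/∼, compute π^{-1}(V) ⊆ X and check whether π^{-1}(V) ∈ τ. V is open in τ_Q iff π^{-1}(V) ∈ τ.
  V = {}: π^{-1}(V) = ∅ ∈ τ ✓.
  V = {[A=B]}: π^{-1}(V) = {A, B} ∉ τ ✗.
  V = {[C]}: π^{-1}(V) = {C} ∉ τ ✗.
  V = {[A=B], [C]}: π^{-1}(V) = {A, B, C} ∈ τ ✓.
Open sets in the quotient: τ_Q = {{}, {[A=B], [C]}} (2 elements).


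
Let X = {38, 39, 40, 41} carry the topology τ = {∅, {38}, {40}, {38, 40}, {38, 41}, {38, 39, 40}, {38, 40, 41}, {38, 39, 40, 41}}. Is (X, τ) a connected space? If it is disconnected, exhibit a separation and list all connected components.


(X, τ) is connected.

Find clopen sets (U ∈ τ with X ∖ U ∈ τ):
  U = ∅, X ∖ U = {38, 39, 40, 41} — both open, so U is clopen.
  U = {38, 39, 40, 41}, X ∖ U = ∅ — both open, so U is clopen.
Only trivial clopens (∅ and X) exist, so (X, τ) is connected.
Compute connected components by grouping points that agree on all clopens:
  component: {38, 39, 40, 41}


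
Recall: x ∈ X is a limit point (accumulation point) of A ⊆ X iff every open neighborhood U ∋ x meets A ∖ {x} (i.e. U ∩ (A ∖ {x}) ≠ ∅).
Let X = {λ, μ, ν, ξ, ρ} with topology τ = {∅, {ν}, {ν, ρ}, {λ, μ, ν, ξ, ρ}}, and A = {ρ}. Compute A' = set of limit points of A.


A' = {λ, μ, ξ}

For each x ∈ X, list the open sets U ∈ τ with x ∈ U, then check whether U ∩ (A ∖ {x}) ≠ ∅ for every such U.
  x = λ: opens ∋ x are {λ, μ, ν, ξ, ρ}; each meets A ∖ {λ}, so x IS a limit point.
  x = μ: opens ∋ x are {λ, μ, ν, ξ, ρ}; each meets A ∖ {μ}, so x IS a limit point.
  x = ν: open {ν} ∋ x has {ν} ∩ (A ∖ {ν}) = ∅, so x is NOT a limit point.
  x = ξ: opens ∋ x are {λ, μ, ν, ξ, ρ}; each meets A ∖ {ξ}, so x IS a limit point.
  x = ρ: open {ν, ρ} ∋ x has {ν, ρ} ∩ (A ∖ {ρ}) = ∅, so x is NOT a limit point.
Collecting: A' = {λ, μ, ξ}.


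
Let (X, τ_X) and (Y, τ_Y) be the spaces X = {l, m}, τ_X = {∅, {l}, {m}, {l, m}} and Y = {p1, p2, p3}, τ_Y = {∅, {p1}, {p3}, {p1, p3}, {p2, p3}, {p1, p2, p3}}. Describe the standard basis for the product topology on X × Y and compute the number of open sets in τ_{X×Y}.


Basis B = {∅ × ∅, {l} × {p1}, {l} × {p3}, {m} × {p1}, {m} × {p3}, {l} × {p1, p3}, {l, m} × {p1}, {l} × {p2, p3}, {l, m} × {p3}, {m} × {p1, p3}, {m} × {p2, p3}, {l} × {p1, p2, p3}, {m} × {p1, p2, p3}, {l, m} × {p1, p3}, {l, m} × {p2, p3}, {l, m} × {p1, p2, p3}}; |τ_{X×Y}| = 36.

Enumerate products U × V with U ∈ τ_X, V ∈ τ_Y (deduplicated):
  ∅ × ∅ = {} (∅)
  {l} × {p1} = {(l,p1)}
  {l} × {p3} = {(l,p3)}
  {m} × {p1} = {(m,p1)}
  {m} × {p3} = {(m,p3)}
  {l} × {p1, p3} = {(l,p1), (l,p3)}
  {l, m} × {p1} = {(l,p1), (m,p1)}
  {l} × {p2, p3} = {(l,p2), (l,p3)}
  {l, m} × {p3} = {(l,p3), (m,p3)}
  {m} × {p1, p3} = {(m,p1), (m,p3)}
  {m} × {p2, p3} = {(m,p2), (m,p3)}
  {l} × {p1, p2, p3} = {(l,p1), (l,p2), (l,p3)}
  {m} × {p1, p2, p3} = {(m,p1), (m,p2), (m,p3)}
  {l, m} × {p1, p3} = {(l,p1), (l,p3), (m,p1), (m,p3)}
  {l, m} × {p2, p3} = {(l,p2), (l,p3), (m,p2), (m,p3)}
  {l, m} × {p1, p2, p3} = {(l,p1), (l,p2), (l,p3), (m,p1), (m,p2), (m,p3)}
These 16 distinct sets form the basis B.
Close under arbitrary unions to get τ_{X×Y}; counting gives |τ_{X×Y}| = 36.


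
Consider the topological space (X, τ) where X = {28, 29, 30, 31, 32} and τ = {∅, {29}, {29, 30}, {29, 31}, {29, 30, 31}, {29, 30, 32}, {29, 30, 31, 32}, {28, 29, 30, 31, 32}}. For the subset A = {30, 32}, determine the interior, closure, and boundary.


int(A) = ∅, cl(A) = {28, 30, 32}, ∂A = {28, 30, 32}.

Closed sets in (X, τ) are complements of opens:
  closed(X, τ) = {∅, {28}, {28, 31}, {28, 32}, {28, 30, 32}, {28, 31, 32}, {28, 30, 31, 32}, {28, 29, 30, 31, 32}}.
int(A) = ⋃ {U ∈ τ : U ⊆ A}. Opens contained in A: ∅.
Taking the union of these: int(A) = ∅.
cl(A) = ⋂ {C closed : A ⊆ C}. Closed sets containing A: {28, 30, 32}, {28, 30, 31, 32}, {28, 29, 30, 31, 32}.
Intersecting these: cl(A) = {28, 30, 32}.
∂A = cl(A) ∖ int(A) = {28, 30, 32} ∖ ∅ = {28, 30, 32}.


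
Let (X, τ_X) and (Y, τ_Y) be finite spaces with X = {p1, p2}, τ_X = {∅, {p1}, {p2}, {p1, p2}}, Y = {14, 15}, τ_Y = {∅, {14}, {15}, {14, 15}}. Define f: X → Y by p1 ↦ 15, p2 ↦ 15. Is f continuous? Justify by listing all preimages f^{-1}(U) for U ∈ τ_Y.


f IS continuous.

Compute f^{-1}(U) for each U ∈ τ_Y:
  U = ∅: f^{-1}(U) = ∅ ∈ τ_X ✓.
  U = {14}: f^{-1}(U) = ∅ ∈ τ_X ✓.
  U = {15}: f^{-1}(U) = {p1, p2} ∈ τ_X ✓.
  U = {14, 15}: f^{-1}(U) = {p1, p2} ∈ τ_X ✓.
Every preimage lies in τ_X, so f IS continuous.


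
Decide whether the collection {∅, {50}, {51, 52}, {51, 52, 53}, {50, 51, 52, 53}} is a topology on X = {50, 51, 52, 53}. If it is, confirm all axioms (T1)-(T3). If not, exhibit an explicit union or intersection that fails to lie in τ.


τ is NOT a topology on X.

Axiom (T1): ∅ ∈ τ? Yes; X ∈ τ? Yes.
Axiom (T2/T3): check pairwise unions and intersections of members of τ.
Counterexample for (T2): {50} ∪ {51, 52} = {50, 51, 52} ∉ τ. Therefore τ is NOT a topology.


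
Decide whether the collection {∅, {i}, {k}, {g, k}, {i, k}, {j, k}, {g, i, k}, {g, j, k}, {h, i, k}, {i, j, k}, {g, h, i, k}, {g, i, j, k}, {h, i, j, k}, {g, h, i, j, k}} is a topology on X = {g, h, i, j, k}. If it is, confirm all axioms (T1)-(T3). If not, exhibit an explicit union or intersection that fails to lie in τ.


τ IS a topology on X.

Axiom (T1): ∅ ∈ τ? Yes; X ∈ τ? Yes.
Axiom (T2/T3): check pairwise unions and intersections of members of τ.
All pairwise intersections and unions checked — each lies in τ. Therefore τ satisfies (T1), (T2), (T3): it IS a topology on X.


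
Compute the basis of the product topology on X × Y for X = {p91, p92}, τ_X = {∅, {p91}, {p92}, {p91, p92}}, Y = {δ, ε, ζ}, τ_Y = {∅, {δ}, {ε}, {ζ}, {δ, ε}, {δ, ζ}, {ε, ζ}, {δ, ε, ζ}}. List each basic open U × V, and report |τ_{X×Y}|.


Basis B = {∅ × ∅, {p91} × {δ}, {p91} × {ε}, {p91} × {ζ}, {p92} × {δ}, {p92} × {ε}, {p92} × {ζ}, {p91} × {δ, ε}, {p91} × {δ, ζ}, {p91, p92} × {δ}, {p91} × {ε, ζ}, {p91, p92} × {ε}, {p91, p92} × {ζ}, {p92} × {δ, ε}, {p92} × {δ, ζ}, {p92} × {ε, ζ}, {p91} × {δ, ε, ζ}, {p92} × {δ, ε, ζ}, {p91, p92} × {δ, ε}, {p91, p92} × {δ, ζ}, {p91, p92} × {ε, ζ}, {p91, p92} × {δ, ε, ζ}}; |τ_{X×Y}| = 64.

Enumerate products U × V with U ∈ τ_X, V ∈ τ_Y (deduplicated):
  ∅ × ∅ = {} (∅)
  {p91} × {δ} = {(p91,δ)}
  {p91} × {ε} = {(p91,ε)}
  {p91} × {ζ} = {(p91,ζ)}
  {p92} × {δ} = {(p92,δ)}
  {p92} × {ε} = {(p92,ε)}
  {p92} × {ζ} = {(p92,ζ)}
  {p91} × {δ, ε} = {(p91,δ), (p91,ε)}
  {p91} × {δ, ζ} = {(p91,δ), (p91,ζ)}
  {p91, p92} × {δ} = {(p91,δ), (p92,δ)}
  {p91} × {ε, ζ} = {(p91,ε), (p91,ζ)}
  {p91, p92} × {ε} = {(p91,ε), (p92,ε)}
  {p91, p92} × {ζ} = {(p91,ζ), (p92,ζ)}
  {p92} × {δ, ε} = {(p92,δ), (p92,ε)}
  {p92} × {δ, ζ} = {(p92,δ), (p92,ζ)}
  {p92} × {ε, ζ} = {(p92,ε), (p92,ζ)}
  {p91} × {δ, ε, ζ} = {(p91,δ), (p91,ε), (p91,ζ)}
  {p92} × {δ, ε, ζ} = {(p92,δ), (p92,ε), (p92,ζ)}
  {p91, p92} × {δ, ε} = {(p91,δ), (p91,ε), (p92,δ), (p92,ε)}
  {p91, p92} × {δ, ζ} = {(p91,δ), (p91,ζ), (p92,δ), (p92,ζ)}
  {p91, p92} × {ε, ζ} = {(p91,ε), (p91,ζ), (p92,ε), (p92,ζ)}
  {p91, p92} × {δ, ε, ζ} = {(p91,δ), (p91,ε), (p91,ζ), (p92,δ), (p92,ε), (p92,ζ)}
These 22 distinct sets form the basis B.
Close under arbitrary unions to get τ_{X×Y}; counting gives |τ_{X×Y}| = 64.


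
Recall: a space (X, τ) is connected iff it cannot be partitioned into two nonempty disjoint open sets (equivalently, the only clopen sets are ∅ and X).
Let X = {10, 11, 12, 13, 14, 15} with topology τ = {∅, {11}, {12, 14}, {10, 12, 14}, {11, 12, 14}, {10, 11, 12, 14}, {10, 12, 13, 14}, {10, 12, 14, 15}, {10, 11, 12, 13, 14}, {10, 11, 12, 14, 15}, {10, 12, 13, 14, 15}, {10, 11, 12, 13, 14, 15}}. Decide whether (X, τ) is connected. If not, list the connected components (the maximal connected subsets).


(X, τ) is disconnected; components = [{11}, {10, 12, 13, 14, 15}].

Find clopen sets (U ∈ τ with X ∖ U ∈ τ):
  U = ∅, X ∖ U = {10, 11, 12, 13, 14, 15} — both open, so U is clopen.
  U = {11}, X ∖ U = {10, 12, 13, 14, 15} — both open, so U is clopen.
  U = {10, 12, 13, 14, 15}, X ∖ U = {11} — both open, so U is clopen.
  U = {10, 11, 12, 13, 14, 15}, X ∖ U = ∅ — both open, so U is clopen.
Nontrivial clopen(s) exist: e.g. {11}. So (X, τ) is disconnected.
Compute connected components by grouping points that agree on all clopens:
  component: {11}
  component: {10, 12, 13, 14, 15}


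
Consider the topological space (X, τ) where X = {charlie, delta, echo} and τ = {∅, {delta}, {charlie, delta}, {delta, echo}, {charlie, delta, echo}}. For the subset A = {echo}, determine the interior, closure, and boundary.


int(A) = ∅, cl(A) = {echo}, ∂A = {echo}.

Closed sets in (X, τ) are complements of opens:
  closed(X, τ) = {∅, {charlie}, {echo}, {charlie, echo}, {charlie, delta, echo}}.
int(A) = ⋃ {U ∈ τ : U ⊆ A}. Opens contained in A: ∅.
Taking the union of these: int(A) = ∅.
cl(A) = ⋂ {C closed : A ⊆ C}. Closed sets containing A: {echo}, {charlie, echo}, {charlie, delta, echo}.
Intersecting these: cl(A) = {echo}.
∂A = cl(A) ∖ int(A) = {echo} ∖ ∅ = {echo}.


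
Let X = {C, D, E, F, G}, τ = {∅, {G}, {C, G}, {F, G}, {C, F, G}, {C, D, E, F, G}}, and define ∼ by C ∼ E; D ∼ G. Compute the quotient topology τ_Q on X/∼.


X/∼ = {[C=E], [D=G], [F]}; |τ_Q| = 2.

Equivalence classes: [C=E], [D=G], [F].
Quotient map π: X → X/∼ sends C ↦ [C=E], D ↦ [D=G], E ↦ [C=E], F ↦ [F], G ↦ [D=G].
For each subset V ⊆ X/∼, compute π^{-1}(V) ⊆ X and check whether π^{-1}(V) ∈ τ. V is open in τ_Q iff π^{-1}(V) ∈ τ.
  V = {}: π^{-1}(V) = ∅ ∈ τ ✓.
  V = {[C=E]}: π^{-1}(V) = {C, E} ∉ τ ✗.
  V = {[D=G]}: π^{-1}(V) = {D, G} ∉ τ ✗.
  V = {[C=E], [D=G]}: π^{-1}(V) = {C, D, E, G} ∉ τ ✗.
  V = {[F]}: π^{-1}(V) = {F} ∉ τ ✗.
  V = {[C=E], [F]}: π^{-1}(V) = {C, E, F} ∉ τ ✗.
  V = {[D=G], [F]}: π^{-1}(V) = {D, F, G} ∉ τ ✗.
  V = {[C=E], [D=G], [F]}: π^{-1}(V) = {C, D, E, F, G} ∈ τ ✓.
Open sets in the quotient: τ_Q = {{}, {[C=E], [D=G], [F]}} (2 elements).


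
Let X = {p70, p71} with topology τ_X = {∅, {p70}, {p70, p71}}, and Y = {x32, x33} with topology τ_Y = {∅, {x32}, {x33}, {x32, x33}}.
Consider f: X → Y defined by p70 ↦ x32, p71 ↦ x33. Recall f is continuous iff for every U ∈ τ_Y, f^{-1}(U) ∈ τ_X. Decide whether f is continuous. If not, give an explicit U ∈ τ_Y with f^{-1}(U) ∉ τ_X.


f is NOT continuous.

Compute f^{-1}(U) for each U ∈ τ_Y:
  U = ∅: f^{-1}(U) = ∅ ∈ τ_X ✓.
  U = {x32}: f^{-1}(U) = {p70} ∈ τ_X ✓.
  U = {x33}: f^{-1}(U) = {p71} ∉ τ_X ✗.
  U = {x32, x33}: f^{-1}(U) = {p70, p71} ∈ τ_X ✓.
Found U = {x33} with f^{-1}(U) = {p71} not in τ_X. Therefore f is NOT continuous.


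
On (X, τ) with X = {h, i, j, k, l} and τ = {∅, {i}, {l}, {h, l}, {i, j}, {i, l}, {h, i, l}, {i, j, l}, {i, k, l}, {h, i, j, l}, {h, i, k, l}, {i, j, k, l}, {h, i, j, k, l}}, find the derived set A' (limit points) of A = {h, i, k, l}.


A' = {h, j, k}

For each x ∈ X, list the open sets U ∈ τ with x ∈ U, then check whether U ∩ (A ∖ {x}) ≠ ∅ for every such U.
  x = h: opens ∋ x are {h, l}, {h, i, l}, {h, i, j, l}, {h, i, k, l}, {h, i, j, k, l}; each meets A ∖ {h}, so x IS a limit point.
  x = i: open {i} ∋ x has {i} ∩ (A ∖ {i}) = ∅, so x is NOT a limit point.
  x = j: opens ∋ x are {i, j}, {i, j, l}, {h, i, j, l}, {i, j, k, l}, {h, i, j, k, l}; each meets A ∖ {j}, so x IS a limit point.
  x = k: opens ∋ x are {i, k, l}, {h, i, k, l}, {i, j, k, l}, {h, i, j, k, l}; each meets A ∖ {k}, so x IS a limit point.
  x = l: open {l} ∋ x has {l} ∩ (A ∖ {l}) = ∅, so x is NOT a limit point.
Collecting: A' = {h, j, k}.


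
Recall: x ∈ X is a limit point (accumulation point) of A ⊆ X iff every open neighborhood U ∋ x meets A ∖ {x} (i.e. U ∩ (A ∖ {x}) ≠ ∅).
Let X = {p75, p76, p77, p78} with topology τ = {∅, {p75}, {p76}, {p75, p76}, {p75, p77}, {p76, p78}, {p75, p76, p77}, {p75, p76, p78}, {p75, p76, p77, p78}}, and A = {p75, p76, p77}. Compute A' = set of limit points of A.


A' = {p77, p78}

For each x ∈ X, list the open sets U ∈ τ with x ∈ U, then check whether U ∩ (A ∖ {x}) ≠ ∅ for every such U.
  x = p75: open {p75} ∋ x has {p75} ∩ (A ∖ {p75}) = ∅, so x is NOT a limit point.
  x = p76: open {p76} ∋ x has {p76} ∩ (A ∖ {p76}) = ∅, so x is NOT a limit point.
  x = p77: opens ∋ x are {p75, p77}, {p75, p76, p77}, {p75, p76, p77, p78}; each meets A ∖ {p77}, so x IS a limit point.
  x = p78: opens ∋ x are {p76, p78}, {p75, p76, p78}, {p75, p76, p77, p78}; each meets A ∖ {p78}, so x IS a limit point.
Collecting: A' = {p77, p78}.


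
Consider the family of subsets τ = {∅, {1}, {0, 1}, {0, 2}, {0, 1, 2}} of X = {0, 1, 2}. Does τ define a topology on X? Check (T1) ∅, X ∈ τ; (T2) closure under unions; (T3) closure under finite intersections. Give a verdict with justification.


τ is NOT a topology on X.

Axiom (T1): ∅ ∈ τ? Yes; X ∈ τ? Yes.
Axiom (T2/T3): check pairwise unions and intersections of members of τ.
Counterexample for (T3): {0, 1} ∩ {0, 2} = {0} ∉ τ. Therefore τ is NOT a topology.


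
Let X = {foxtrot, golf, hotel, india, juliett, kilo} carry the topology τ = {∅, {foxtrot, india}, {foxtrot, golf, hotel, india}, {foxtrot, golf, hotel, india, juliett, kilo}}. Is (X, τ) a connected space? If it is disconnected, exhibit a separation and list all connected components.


(X, τ) is connected.

Find clopen sets (U ∈ τ with X ∖ U ∈ τ):
  U = ∅, X ∖ U = {foxtrot, golf, hotel, india, juliett, kilo} — both open, so U is clopen.
  U = {foxtrot, golf, hotel, india, juliett, kilo}, X ∖ U = ∅ — both open, so U is clopen.
Only trivial clopens (∅ and X) exist, so (X, τ) is connected.
Compute connected components by grouping points that agree on all clopens:
  component: {foxtrot, golf, hotel, india, juliett, kilo}


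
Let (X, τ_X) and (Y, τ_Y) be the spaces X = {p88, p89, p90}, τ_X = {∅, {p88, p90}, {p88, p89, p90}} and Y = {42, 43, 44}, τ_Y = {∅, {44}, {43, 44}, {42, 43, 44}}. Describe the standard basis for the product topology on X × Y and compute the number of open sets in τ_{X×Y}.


Basis B = {∅ × ∅, {p88, p90} × {44}, {p88, p89, p90} × {44}, {p88, p90} × {43, 44}, {p88, p90} × {42, 43, 44}, {p88, p89, p90} × {43, 44}, {p88, p89, p90} × {42, 43, 44}}; |τ_{X×Y}| = 10.

Enumerate products U × V with U ∈ τ_X, V ∈ τ_Y (deduplicated):
  ∅ × ∅ = {} (∅)
  {p88, p90} × {44} = {(p88,44), (p90,44)}
  {p88, p89, p90} × {44} = {(p88,44), (p89,44), (p90,44)}
  {p88, p90} × {43, 44} = {(p88,43), (p88,44), (p90,43), (p90,44)}
  {p88, p90} × {42, 43, 44} = {(p88,42), (p88,43), (p88,44), (p90,42), (p90,43), (p90,44)}
  {p88, p89, p90} × {43, 44} = {(p88,43), (p88,44), (p89,43), (p89,44), (p90,43), (p90,44)}
  {p88, p89, p90} × {42, 43, 44} = {(p88,42), (p88,43), (p88,44), (p89,42), (p89,43), (p89,44), (p90,42), (p90,43), (p90,44)}
These 7 distinct sets form the basis B.
Close under arbitrary unions to get τ_{X×Y}; counting gives |τ_{X×Y}| = 10.


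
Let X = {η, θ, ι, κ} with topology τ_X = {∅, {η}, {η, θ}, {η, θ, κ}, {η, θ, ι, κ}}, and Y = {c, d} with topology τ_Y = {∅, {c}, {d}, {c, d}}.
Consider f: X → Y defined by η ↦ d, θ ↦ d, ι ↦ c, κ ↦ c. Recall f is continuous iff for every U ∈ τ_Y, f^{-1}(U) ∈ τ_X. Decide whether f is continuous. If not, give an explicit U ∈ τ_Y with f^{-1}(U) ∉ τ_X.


f is NOT continuous.

Compute f^{-1}(U) for each U ∈ τ_Y:
  U = ∅: f^{-1}(U) = ∅ ∈ τ_X ✓.
  U = {c}: f^{-1}(U) = {ι, κ} ∉ τ_X ✗.
  U = {d}: f^{-1}(U) = {η, θ} ∈ τ_X ✓.
  U = {c, d}: f^{-1}(U) = {η, θ, ι, κ} ∈ τ_X ✓.
Found U = {c} with f^{-1}(U) = {ι, κ} not in τ_X. Therefore f is NOT continuous.


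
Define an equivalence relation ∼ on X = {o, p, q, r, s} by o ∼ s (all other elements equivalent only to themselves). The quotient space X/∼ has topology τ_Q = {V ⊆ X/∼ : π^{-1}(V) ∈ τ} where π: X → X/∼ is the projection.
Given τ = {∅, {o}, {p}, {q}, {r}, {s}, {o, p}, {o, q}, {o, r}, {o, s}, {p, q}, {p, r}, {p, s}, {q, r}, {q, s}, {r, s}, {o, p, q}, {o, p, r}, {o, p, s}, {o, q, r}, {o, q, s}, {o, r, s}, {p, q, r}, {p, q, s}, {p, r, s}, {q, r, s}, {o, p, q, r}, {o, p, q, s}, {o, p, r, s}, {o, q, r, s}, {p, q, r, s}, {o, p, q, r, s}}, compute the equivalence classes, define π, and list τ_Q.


X/∼ = {[o=s], [p], [q], [r]}; |τ_Q| = 16.

Equivalence classes: [o=s], [p], [q], [r].
Quotient map π: X → X/∼ sends o ↦ [o=s], p ↦ [p], q ↦ [q], r ↦ [r], s ↦ [o=s].
For each subset V ⊆ X/∼, compute π^{-1}(V) ⊆ X and check whether π^{-1}(V) ∈ τ. V is open in τ_Q iff π^{-1}(V) ∈ τ.
  V = {}: π^{-1}(V) = ∅ ∈ τ ✓.
  V = {[o=s]}: π^{-1}(V) = {o, s} ∈ τ ✓.
  V = {[p]}: π^{-1}(V) = {p} ∈ τ ✓.
  V = {[o=s], [p]}: π^{-1}(V) = {o, p, s} ∈ τ ✓.
  V = {[q]}: π^{-1}(V) = {q} ∈ τ ✓.
  V = {[o=s], [q]}: π^{-1}(V) = {o, q, s} ∈ τ ✓.
  V = {[p], [q]}: π^{-1}(V) = {p, q} ∈ τ ✓.
  V = {[o=s], [p], [q]}: π^{-1}(V) = {o, p, q, s} ∈ τ ✓.
  V = {[r]}: π^{-1}(V) = {r} ∈ τ ✓.
  V = {[o=s], [r]}: π^{-1}(V) = {o, r, s} ∈ τ ✓.
  V = {[p], [r]}: π^{-1}(V) = {p, r} ∈ τ ✓.
  V = {[o=s], [p], [r]}: π^{-1}(V) = {o, p, r, s} ∈ τ ✓.
  V = {[q], [r]}: π^{-1}(V) = {q, r} ∈ τ ✓.
  V = {[o=s], [q], [r]}: π^{-1}(V) = {o, q, r, s} ∈ τ ✓.
  V = {[p], [q], [r]}: π^{-1}(V) = {p, q, r} ∈ τ ✓.
  V = {[o=s], [p], [q], [r]}: π^{-1}(V) = {o, p, q, r, s} ∈ τ ✓.
Open sets in the quotient: τ_Q = {{}, {[o=s]}, {[p]}, {[o=s], [p]}, {[q]}, {[o=s], [q]}, {[p], [q]}, {[o=s], [p], [q]}, {[r]}, {[o=s], [r]}, {[p], [r]}, {[o=s], [p], [r]}, {[q], [r]}, {[o=s], [q], [r]}, {[p], [q], [r]}, {[o=s], [p], [q], [r]}} (16 elements).


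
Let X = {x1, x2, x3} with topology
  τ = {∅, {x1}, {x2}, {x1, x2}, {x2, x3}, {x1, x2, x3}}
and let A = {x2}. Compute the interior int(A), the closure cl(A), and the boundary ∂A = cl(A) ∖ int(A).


int(A) = {x2}, cl(A) = {x2, x3}, ∂A = {x3}.

Closed sets in (X, τ) are complements of opens:
  closed(X, τ) = {∅, {x1}, {x3}, {x1, x3}, {x2, x3}, {x1, x2, x3}}.
int(A) = ⋃ {U ∈ τ : U ⊆ A}. Opens contained in A: ∅, {x2}.
Taking the union of these: int(A) = {x2}.
cl(A) = ⋂ {C closed : A ⊆ C}. Closed sets containing A: {x2, x3}, {x1, x2, x3}.
Intersecting these: cl(A) = {x2, x3}.
∂A = cl(A) ∖ int(A) = {x2, x3} ∖ {x2} = {x3}.


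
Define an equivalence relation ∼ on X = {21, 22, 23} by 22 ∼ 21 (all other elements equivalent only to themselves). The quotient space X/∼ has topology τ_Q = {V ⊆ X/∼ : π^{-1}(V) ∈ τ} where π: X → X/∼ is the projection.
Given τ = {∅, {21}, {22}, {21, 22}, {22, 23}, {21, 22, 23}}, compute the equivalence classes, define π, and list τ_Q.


X/∼ = {[21=22], [23]}; |τ_Q| = 3.

Equivalence classes: [21=22], [23].
Quotient map π: X → X/∼ sends 21 ↦ [21=22], 22 ↦ [21=22], 23 ↦ [23].
For each subset V ⊆ X/∼, compute π^{-1}(V) ⊆ X and check whether π^{-1}(V) ∈ τ. V is open in τ_Q iff π^{-1}(V) ∈ τ.
  V = {}: π^{-1}(V) = ∅ ∈ τ ✓.
  V = {[21=22]}: π^{-1}(V) = {21, 22} ∈ τ ✓.
  V = {[23]}: π^{-1}(V) = {23} ∉ τ ✗.
  V = {[21=22], [23]}: π^{-1}(V) = {21, 22, 23} ∈ τ ✓.
Open sets in the quotient: τ_Q = {{}, {[21=22]}, {[21=22], [23]}} (3 elements).


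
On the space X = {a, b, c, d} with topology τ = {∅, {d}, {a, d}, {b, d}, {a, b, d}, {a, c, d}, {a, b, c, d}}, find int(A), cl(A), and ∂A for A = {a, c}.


int(A) = ∅, cl(A) = {a, c}, ∂A = {a, c}.

Closed sets in (X, τ) are complements of opens:
  closed(X, τ) = {∅, {b}, {c}, {a, c}, {b, c}, {a, b, c}, {a, b, c, d}}.
int(A) = ⋃ {U ∈ τ : U ⊆ A}. Opens contained in A: ∅.
Taking the union of these: int(A) = ∅.
cl(A) = ⋂ {C closed : A ⊆ C}. Closed sets containing A: {a, c}, {a, b, c}, {a, b, c, d}.
Intersecting these: cl(A) = {a, c}.
∂A = cl(A) ∖ int(A) = {a, c} ∖ ∅ = {a, c}.


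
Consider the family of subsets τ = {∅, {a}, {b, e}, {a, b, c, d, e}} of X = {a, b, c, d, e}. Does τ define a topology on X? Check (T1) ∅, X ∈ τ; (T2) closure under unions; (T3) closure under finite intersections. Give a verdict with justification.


τ is NOT a topology on X.

Axiom (T1): ∅ ∈ τ? Yes; X ∈ τ? Yes.
Axiom (T2/T3): check pairwise unions and intersections of members of τ.
Counterexample for (T2): {a} ∪ {b, e} = {a, b, e} ∉ τ. Therefore τ is NOT a topology.


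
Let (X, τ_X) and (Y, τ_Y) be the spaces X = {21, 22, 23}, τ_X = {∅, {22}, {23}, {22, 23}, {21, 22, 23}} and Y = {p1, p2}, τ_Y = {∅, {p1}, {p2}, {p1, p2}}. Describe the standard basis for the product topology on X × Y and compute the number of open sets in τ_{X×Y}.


Basis B = {∅ × ∅, {22} × {p1}, {22} × {p2}, {23} × {p1}, {23} × {p2}, {22} × {p1, p2}, {22, 23} × {p1}, {22, 23} × {p2}, {23} × {p1, p2}, {21, 22, 23} × {p1}, {21, 22, 23} × {p2}, {22, 23} × {p1, p2}, {21, 22, 23} × {p1, p2}}; |τ_{X×Y}| = 25.

Enumerate products U × V with U ∈ τ_X, V ∈ τ_Y (deduplicated):
  ∅ × ∅ = {} (∅)
  {22} × {p1} = {(22,p1)}
  {22} × {p2} = {(22,p2)}
  {23} × {p1} = {(23,p1)}
  {23} × {p2} = {(23,p2)}
  {22} × {p1, p2} = {(22,p1), (22,p2)}
  {22, 23} × {p1} = {(22,p1), (23,p1)}
  {22, 23} × {p2} = {(22,p2), (23,p2)}
  {23} × {p1, p2} = {(23,p1), (23,p2)}
  {21, 22, 23} × {p1} = {(21,p1), (22,p1), (23,p1)}
  {21, 22, 23} × {p2} = {(21,p2), (22,p2), (23,p2)}
  {22, 23} × {p1, p2} = {(22,p1), (22,p2), (23,p1), (23,p2)}
  {21, 22, 23} × {p1, p2} = {(21,p1), (21,p2), (22,p1), (22,p2), (23,p1), (23,p2)}
These 13 distinct sets form the basis B.
Close under arbitrary unions to get τ_{X×Y}; counting gives |τ_{X×Y}| = 25.


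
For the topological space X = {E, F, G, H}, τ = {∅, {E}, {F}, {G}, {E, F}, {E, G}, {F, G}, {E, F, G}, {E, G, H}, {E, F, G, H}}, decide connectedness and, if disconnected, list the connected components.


(X, τ) is disconnected; components = [{F}, {E, G, H}].

Find clopen sets (U ∈ τ with X ∖ U ∈ τ):
  U = ∅, X ∖ U = {E, F, G, H} — both open, so U is clopen.
  U = {F}, X ∖ U = {E, G, H} — both open, so U is clopen.
  U = {E, G, H}, X ∖ U = {F} — both open, so U is clopen.
  U = {E, F, G, H}, X ∖ U = ∅ — both open, so U is clopen.
Nontrivial clopen(s) exist: e.g. {F}. So (X, τ) is disconnected.
Compute connected components by grouping points that agree on all clopens:
  component: {F}
  component: {E, G, H}


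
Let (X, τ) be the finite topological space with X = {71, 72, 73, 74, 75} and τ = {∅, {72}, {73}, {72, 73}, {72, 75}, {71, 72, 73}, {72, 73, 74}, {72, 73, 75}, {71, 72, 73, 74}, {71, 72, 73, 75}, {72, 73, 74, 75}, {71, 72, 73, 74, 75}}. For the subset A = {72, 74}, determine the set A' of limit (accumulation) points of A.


A' = {71, 74, 75}

For each x ∈ X, list the open sets U ∈ τ with x ∈ U, then check whether U ∩ (A ∖ {x}) ≠ ∅ for every such U.
  x = 71: opens ∋ x are {71, 72, 73}, {71, 72, 73, 74}, {71, 72, 73, 75}, {71, 72, 73, 74, 75}; each meets A ∖ {71}, so x IS a limit point.
  x = 72: open {72} ∋ x has {72} ∩ (A ∖ {72}) = ∅, so x is NOT a limit point.
  x = 73: open {73} ∋ x has {73} ∩ (A ∖ {73}) = ∅, so x is NOT a limit point.
  x = 74: opens ∋ x are {72, 73, 74}, {71, 72, 73, 74}, {72, 73, 74, 75}, {71, 72, 73, 74, 75}; each meets A ∖ {74}, so x IS a limit point.
  x = 75: opens ∋ x are {72, 75}, {72, 73, 75}, {71, 72, 73, 75}, {72, 73, 74, 75}, {71, 72, 73, 74, 75}; each meets A ∖ {75}, so x IS a limit point.
Collecting: A' = {71, 74, 75}.


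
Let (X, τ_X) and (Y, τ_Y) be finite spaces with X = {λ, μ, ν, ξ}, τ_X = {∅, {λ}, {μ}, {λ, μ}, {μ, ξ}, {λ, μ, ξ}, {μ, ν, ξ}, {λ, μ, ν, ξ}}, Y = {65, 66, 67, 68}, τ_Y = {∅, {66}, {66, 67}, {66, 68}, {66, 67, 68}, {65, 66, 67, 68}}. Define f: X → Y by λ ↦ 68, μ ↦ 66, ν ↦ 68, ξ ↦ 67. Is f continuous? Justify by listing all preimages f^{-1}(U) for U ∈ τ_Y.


f is NOT continuous.

Compute f^{-1}(U) for each U ∈ τ_Y:
  U = ∅: f^{-1}(U) = ∅ ∈ τ_X ✓.
  U = {66}: f^{-1}(U) = {μ} ∈ τ_X ✓.
  U = {66, 67}: f^{-1}(U) = {μ, ξ} ∈ τ_X ✓.
  U = {66, 68}: f^{-1}(U) = {λ, μ, ν} ∉ τ_X ✗.
  U = {66, 67, 68}: f^{-1}(U) = {λ, μ, ν, ξ} ∈ τ_X ✓.
  U = {65, 66, 67, 68}: f^{-1}(U) = {λ, μ, ν, ξ} ∈ τ_X ✓.
Found U = {66, 68} with f^{-1}(U) = {λ, μ, ν} not in τ_X. Therefore f is NOT continuous.


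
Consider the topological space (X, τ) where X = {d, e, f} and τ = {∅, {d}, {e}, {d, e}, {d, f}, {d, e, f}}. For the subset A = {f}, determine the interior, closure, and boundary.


int(A) = ∅, cl(A) = {f}, ∂A = {f}.

Closed sets in (X, τ) are complements of opens:
  closed(X, τ) = {∅, {e}, {f}, {d, f}, {e, f}, {d, e, f}}.
int(A) = ⋃ {U ∈ τ : U ⊆ A}. Opens contained in A: ∅.
Taking the union of these: int(A) = ∅.
cl(A) = ⋂ {C closed : A ⊆ C}. Closed sets containing A: {f}, {d, f}, {e, f}, {d, e, f}.
Intersecting these: cl(A) = {f}.
∂A = cl(A) ∖ int(A) = {f} ∖ ∅ = {f}.


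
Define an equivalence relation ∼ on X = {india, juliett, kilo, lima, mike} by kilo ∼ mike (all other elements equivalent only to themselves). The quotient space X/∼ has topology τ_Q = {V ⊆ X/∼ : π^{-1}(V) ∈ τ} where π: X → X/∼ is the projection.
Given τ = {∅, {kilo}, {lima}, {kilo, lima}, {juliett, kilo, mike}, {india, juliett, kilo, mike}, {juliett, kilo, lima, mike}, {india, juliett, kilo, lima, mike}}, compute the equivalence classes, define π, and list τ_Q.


X/∼ = {[india], [juliett], [kilo=mike], [lima]}; |τ_Q| = 6.

Equivalence classes: [india], [juliett], [kilo=mike], [lima].
Quotient map π: X → X/∼ sends india ↦ [india], juliett ↦ [juliett], kilo ↦ [kilo=mike], lima ↦ [lima], mike ↦ [kilo=mike].
For each subset V ⊆ X/∼, compute π^{-1}(V) ⊆ X and check whether π^{-1}(V) ∈ τ. V is open in τ_Q iff π^{-1}(V) ∈ τ.
  V = {}: π^{-1}(V) = ∅ ∈ τ ✓.
  V = {[india]}: π^{-1}(V) = {india} ∉ τ ✗.
  V = {[juliett]}: π^{-1}(V) = {juliett} ∉ τ ✗.
  V = {[india], [juliett]}: π^{-1}(V) = {india, juliett} ∉ τ ✗.
  V = {[kilo=mike]}: π^{-1}(V) = {kilo, mike} ∉ τ ✗.
  V = {[india], [kilo=mike]}: π^{-1}(V) = {india, kilo, mike} ∉ τ ✗.
  V = {[juliett], [kilo=mike]}: π^{-1}(V) = {juliett, kilo, mike} ∈ τ ✓.
  V = {[india], [juliett], [kilo=mike]}: π^{-1}(V) = {india, juliett, kilo, mike} ∈ τ ✓.
  V = {[lima]}: π^{-1}(V) = {lima} ∈ τ ✓.
  V = {[india], [lima]}: π^{-1}(V) = {india, lima} ∉ τ ✗.
  V = {[juliett], [lima]}: π^{-1}(V) = {juliett, lima} ∉ τ ✗.
  V = {[india], [juliett], [lima]}: π^{-1}(V) = {india, juliett, lima} ∉ τ ✗.
  V = {[kilo=mike], [lima]}: π^{-1}(V) = {kilo, lima, mike} ∉ τ ✗.
  V = {[india], [kilo=mike], [lima]}: π^{-1}(V) = {india, kilo, lima, mike} ∉ τ ✗.
  V = {[juliett], [kilo=mike], [lima]}: π^{-1}(V) = {juliett, kilo, lima, mike} ∈ τ ✓.
  V = {[india], [juliett], [kilo=mike], [lima]}: π^{-1}(V) = {india, juliett, kilo, lima, mike} ∈ τ ✓.
Open sets in the quotient: τ_Q = {{}, {[juliett], [kilo=mike]}, {[india], [juliett], [kilo=mike]}, {[lima]}, {[juliett], [kilo=mike], [lima]}, {[india], [juliett], [kilo=mike], [lima]}} (6 elements).


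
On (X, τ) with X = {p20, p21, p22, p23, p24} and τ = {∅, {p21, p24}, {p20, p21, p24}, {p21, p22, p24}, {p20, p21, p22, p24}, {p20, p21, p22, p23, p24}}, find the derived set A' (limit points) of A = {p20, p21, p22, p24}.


A' = {p20, p21, p22, p23, p24}

For each x ∈ X, list the open sets U ∈ τ with x ∈ U, then check whether U ∩ (A ∖ {x}) ≠ ∅ for every such U.
  x = p20: opens ∋ x are {p20, p21, p24}, {p20, p21, p22, p24}, {p20, p21, p22, p23, p24}; each meets A ∖ {p20}, so x IS a limit point.
  x = p21: opens ∋ x are {p21, p24}, {p20, p21, p24}, {p21, p22, p24}, {p20, p21, p22, p24}, {p20, p21, p22, p23, p24}; each meets A ∖ {p21}, so x IS a limit point.
  x = p22: opens ∋ x are {p21, p22, p24}, {p20, p21, p22, p24}, {p20, p21, p22, p23, p24}; each meets A ∖ {p22}, so x IS a limit point.
  x = p23: opens ∋ x are {p20, p21, p22, p23, p24}; each meets A ∖ {p23}, so x IS a limit point.
  x = p24: opens ∋ x are {p21, p24}, {p20, p21, p24}, {p21, p22, p24}, {p20, p21, p22, p24}, {p20, p21, p22, p23, p24}; each meets A ∖ {p24}, so x IS a limit point.
Collecting: A' = {p20, p21, p22, p23, p24}.


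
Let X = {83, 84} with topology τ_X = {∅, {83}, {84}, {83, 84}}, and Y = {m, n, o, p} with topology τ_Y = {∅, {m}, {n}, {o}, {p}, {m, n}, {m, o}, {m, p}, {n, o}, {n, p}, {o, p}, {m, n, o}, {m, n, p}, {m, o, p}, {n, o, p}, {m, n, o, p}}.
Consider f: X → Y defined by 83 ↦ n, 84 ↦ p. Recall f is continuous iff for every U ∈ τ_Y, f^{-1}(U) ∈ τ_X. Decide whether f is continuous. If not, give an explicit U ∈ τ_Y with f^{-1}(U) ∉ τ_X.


f IS continuous.

Compute f^{-1}(U) for each U ∈ τ_Y:
  U = ∅: f^{-1}(U) = ∅ ∈ τ_X ✓.
  U = {m}: f^{-1}(U) = ∅ ∈ τ_X ✓.
  U = {n}: f^{-1}(U) = {83} ∈ τ_X ✓.
  U = {o}: f^{-1}(U) = ∅ ∈ τ_X ✓.
  U = {p}: f^{-1}(U) = {84} ∈ τ_X ✓.
  U = {m, n}: f^{-1}(U) = {83} ∈ τ_X ✓.
  U = {m, o}: f^{-1}(U) = ∅ ∈ τ_X ✓.
  U = {m, p}: f^{-1}(U) = {84} ∈ τ_X ✓.
  U = {n, o}: f^{-1}(U) = {83} ∈ τ_X ✓.
  U = {n, p}: f^{-1}(U) = {83, 84} ∈ τ_X ✓.
  U = {o, p}: f^{-1}(U) = {84} ∈ τ_X ✓.
  U = {m, n, o}: f^{-1}(U) = {83} ∈ τ_X ✓.
  U = {m, n, p}: f^{-1}(U) = {83, 84} ∈ τ_X ✓.
  U = {m, o, p}: f^{-1}(U) = {84} ∈ τ_X ✓.
  U = {n, o, p}: f^{-1}(U) = {83, 84} ∈ τ_X ✓.
  U = {m, n, o, p}: f^{-1}(U) = {83, 84} ∈ τ_X ✓.
Every preimage lies in τ_X, so f IS continuous.


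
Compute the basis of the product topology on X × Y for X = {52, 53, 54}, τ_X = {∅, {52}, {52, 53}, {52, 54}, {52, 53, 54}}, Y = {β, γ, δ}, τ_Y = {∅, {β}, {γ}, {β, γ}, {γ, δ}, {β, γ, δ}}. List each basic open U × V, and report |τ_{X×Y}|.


Basis B = {∅ × ∅, {52} × {β}, {52} × {γ}, {52} × {β, γ}, {52, 53} × {β}, {52, 54} × {β}, {52} × {γ, δ}, {52, 53} × {γ}, {52, 54} × {γ}, {52} × {β, γ, δ}, {52, 53, 54} × {β}, {52, 53, 54} × {γ}, {52, 53} × {β, γ}, {52, 54} × {β, γ}, {52, 53} × {γ, δ}, {52, 54} × {γ, δ}, {52, 53} × {β, γ, δ}, {52, 54} × {β, γ, δ}, {52, 53, 54} × {β, γ}, {52, 53, 54} × {γ, δ}, {52, 53, 54} × {β, γ, δ}}; |τ_{X×Y}| = 70.

Enumerate products U × V with U ∈ τ_X, V ∈ τ_Y (deduplicated):
  ∅ × ∅ = {} (∅)
  {52} × {β} = {(52,β)}
  {52} × {γ} = {(52,γ)}
  {52} × {β, γ} = {(52,β), (52,γ)}
  {52, 53} × {β} = {(52,β), (53,β)}
  {52, 54} × {β} = {(52,β), (54,β)}
  {52} × {γ, δ} = {(52,γ), (52,δ)}
  {52, 53} × {γ} = {(52,γ), (53,γ)}
  {52, 54} × {γ} = {(52,γ), (54,γ)}
  {52} × {β, γ, δ} = {(52,β), (52,γ), (52,δ)}
  {52, 53, 54} × {β} = {(52,β), (53,β), (54,β)}
  {52, 53, 54} × {γ} = {(52,γ), (53,γ), (54,γ)}
  {52, 53} × {β, γ} = {(52,β), (52,γ), (53,β), (53,γ)}
  {52, 54} × {β, γ} = {(52,β), (52,γ), (54,β), (54,γ)}
  {52, 53} × {γ, δ} = {(52,γ), (52,δ), (53,γ), (53,δ)}
  {52, 54} × {γ, δ} = {(52,γ), (52,δ), (54,γ), (54,δ)}
  {52, 53} × {β, γ, δ} = {(52,β), (52,γ), (52,δ), (53,β), (53,γ), (53,δ)}
  {52, 54} × {β, γ, δ} = {(52,β), (52,γ), (52,δ), (54,β), (54,γ), (54,δ)}
  {52, 53, 54} × {β, γ} = {(52,β), (52,γ), (53,β), (53,γ), (54,β), (54,γ)}
  {52, 53, 54} × {γ, δ} = {(52,γ), (52,δ), (53,γ), (53,δ), (54,γ), (54,δ)}
  {52, 53, 54} × {β, γ, δ} = {(52,β), (52,γ), (52,δ), (53,β), (53,γ), (53,δ), (54,β), (54,γ), (54,δ)}
These 21 distinct sets form the basis B.
Close under arbitrary unions to get τ_{X×Y}; counting gives |τ_{X×Y}| = 70.


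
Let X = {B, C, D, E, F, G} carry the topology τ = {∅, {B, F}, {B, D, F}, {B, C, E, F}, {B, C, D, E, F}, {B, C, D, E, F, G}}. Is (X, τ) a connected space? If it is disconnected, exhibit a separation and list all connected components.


(X, τ) is connected.

Find clopen sets (U ∈ τ with X ∖ U ∈ τ):
  U = ∅, X ∖ U = {B, C, D, E, F, G} — both open, so U is clopen.
  U = {B, C, D, E, F, G}, X ∖ U = ∅ — both open, so U is clopen.
Only trivial clopens (∅ and X) exist, so (X, τ) is connected.
Compute connected components by grouping points that agree on all clopens:
  component: {B, C, D, E, F, G}


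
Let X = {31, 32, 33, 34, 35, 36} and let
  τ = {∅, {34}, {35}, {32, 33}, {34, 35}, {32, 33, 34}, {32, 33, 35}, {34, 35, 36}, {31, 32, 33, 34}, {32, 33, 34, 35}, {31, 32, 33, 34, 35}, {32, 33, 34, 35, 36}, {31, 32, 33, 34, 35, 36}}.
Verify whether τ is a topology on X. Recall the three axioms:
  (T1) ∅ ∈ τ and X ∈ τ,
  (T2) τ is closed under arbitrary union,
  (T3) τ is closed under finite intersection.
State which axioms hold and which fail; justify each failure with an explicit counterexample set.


τ IS a topology on X.

Axiom (T1): ∅ ∈ τ? Yes; X ∈ τ? Yes.
Axiom (T2/T3): check pairwise unions and intersections of members of τ.
All pairwise intersections and unions checked — each lies in τ. Therefore τ satisfies (T1), (T2), (T3): it IS a topology on X.


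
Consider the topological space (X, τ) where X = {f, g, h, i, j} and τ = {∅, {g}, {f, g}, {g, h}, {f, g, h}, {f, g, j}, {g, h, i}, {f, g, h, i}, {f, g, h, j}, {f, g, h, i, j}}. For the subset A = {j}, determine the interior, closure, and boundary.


int(A) = ∅, cl(A) = {j}, ∂A = {j}.

Closed sets in (X, τ) are complements of opens:
  closed(X, τ) = {∅, {i}, {j}, {f, j}, {h, i}, {i, j}, {f, i, j}, {h, i, j}, {f, h, i, j}, {f, g, h, i, j}}.
int(A) = ⋃ {U ∈ τ : U ⊆ A}. Opens contained in A: ∅.
Taking the union of these: int(A) = ∅.
cl(A) = ⋂ {C closed : A ⊆ C}. Closed sets containing A: {j}, {f, j}, {i, j}, {f, i, j}, {h, i, j}, {f, h, i, j}, {f, g, h, i, j}.
Intersecting these: cl(A) = {j}.
∂A = cl(A) ∖ int(A) = {j} ∖ ∅ = {j}.


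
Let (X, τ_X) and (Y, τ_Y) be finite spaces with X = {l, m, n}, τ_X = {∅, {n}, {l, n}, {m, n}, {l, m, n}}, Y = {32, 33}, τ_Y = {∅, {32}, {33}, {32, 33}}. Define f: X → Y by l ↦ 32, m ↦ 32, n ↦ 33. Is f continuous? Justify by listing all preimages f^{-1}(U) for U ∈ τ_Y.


f is NOT continuous.

Compute f^{-1}(U) for each U ∈ τ_Y:
  U = ∅: f^{-1}(U) = ∅ ∈ τ_X ✓.
  U = {32}: f^{-1}(U) = {l, m} ∉ τ_X ✗.
  U = {33}: f^{-1}(U) = {n} ∈ τ_X ✓.
  U = {32, 33}: f^{-1}(U) = {l, m, n} ∈ τ_X ✓.
Found U = {32} with f^{-1}(U) = {l, m} not in τ_X. Therefore f is NOT continuous.
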